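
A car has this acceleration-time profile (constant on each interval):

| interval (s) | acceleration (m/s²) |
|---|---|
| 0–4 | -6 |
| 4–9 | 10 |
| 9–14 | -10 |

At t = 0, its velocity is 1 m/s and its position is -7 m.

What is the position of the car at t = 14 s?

On each constant-a segment, Δv = aΔt and Δx = v₀Δt + ½aΔt²; chain segment to segment.
0–4 s: v starts 1 m/s; Δx = 1·4 + ½·-6·4² = -44 m; v ends -23 m/s.
4–9 s: v starts -23 m/s; Δx = -23·5 + ½·10·5² = 10 m; v ends 27 m/s.
9–14 s: v starts 27 m/s; Δx = 27·5 + ½·-10·5² = 10 m; v ends -23 m/s.
x(14) = -7 + Σ Δx = -31 m.

-31 m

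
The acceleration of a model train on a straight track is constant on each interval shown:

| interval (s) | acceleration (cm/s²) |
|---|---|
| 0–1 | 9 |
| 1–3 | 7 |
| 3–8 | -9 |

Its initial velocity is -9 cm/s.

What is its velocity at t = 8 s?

Δv equals the area under the a-t graph; then v = v₀ + Δv.
0–1 s: 9 × 1 = 9 cm/s
1–3 s: 7 × 2 = 14 cm/s
3–8 s: -9 × 5 = -45 cm/s
Δv = -22 cm/s, so v(8) = -9 + (-22) = -31 cm/s.

-31 cm/s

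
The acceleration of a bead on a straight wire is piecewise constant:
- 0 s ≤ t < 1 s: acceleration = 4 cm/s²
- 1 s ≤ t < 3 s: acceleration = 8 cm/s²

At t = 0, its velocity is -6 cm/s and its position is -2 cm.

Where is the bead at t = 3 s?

6 cm

On each constant-a segment, Δv = aΔt and Δx = v₀Δt + ½aΔt²; chain segment to segment.
0–1 s: v starts -6 cm/s; Δx = -6·1 + ½·4·1² = -4 cm; v ends -2 cm/s.
1–3 s: v starts -2 cm/s; Δx = -2·2 + ½·8·2² = 12 cm; v ends 14 cm/s.
x(3) = -2 + Σ Δx = 6 cm.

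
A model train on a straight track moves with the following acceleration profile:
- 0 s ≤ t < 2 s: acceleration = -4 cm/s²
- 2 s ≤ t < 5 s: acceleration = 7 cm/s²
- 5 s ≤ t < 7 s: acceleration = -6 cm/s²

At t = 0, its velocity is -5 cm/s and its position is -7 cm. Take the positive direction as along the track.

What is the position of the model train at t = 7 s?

-28.5 cm

On each constant-a segment, Δv = aΔt and Δx = v₀Δt + ½aΔt²; chain segment to segment.
0–2 s: v starts -5 cm/s; Δx = -5·2 + ½·-4·2² = -18 cm; v ends -13 cm/s.
2–5 s: v starts -13 cm/s; Δx = -13·3 + ½·7·3² = -7.5 cm; v ends 8 cm/s.
5–7 s: v starts 8 cm/s; Δx = 8·2 + ½·-6·2² = 4 cm; v ends -4 cm/s.
x(7) = -7 + Σ Δx = -28.5 cm.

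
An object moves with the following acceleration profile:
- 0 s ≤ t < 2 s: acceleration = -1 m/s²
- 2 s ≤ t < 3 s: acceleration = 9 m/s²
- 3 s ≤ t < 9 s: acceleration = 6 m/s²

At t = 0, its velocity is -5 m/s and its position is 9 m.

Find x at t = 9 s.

114.5 m

On each constant-a segment, Δv = aΔt and Δx = v₀Δt + ½aΔt²; chain segment to segment.
0–2 s: v starts -5 m/s; Δx = -5·2 + ½·-1·2² = -12 m; v ends -7 m/s.
2–3 s: v starts -7 m/s; Δx = -7·1 + ½·9·1² = -2.5 m; v ends 2 m/s.
3–9 s: v starts 2 m/s; Δx = 2·6 + ½·6·6² = 120 m; v ends 38 m/s.
x(9) = 9 + Σ Δx = 114.5 m.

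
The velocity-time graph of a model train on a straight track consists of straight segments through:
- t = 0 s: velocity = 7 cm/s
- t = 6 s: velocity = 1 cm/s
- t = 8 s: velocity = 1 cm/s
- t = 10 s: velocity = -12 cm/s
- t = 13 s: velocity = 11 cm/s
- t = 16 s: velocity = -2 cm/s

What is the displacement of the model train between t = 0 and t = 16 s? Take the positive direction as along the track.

Net displacement equals the area under the velocity-time graph (areas below the axis count negative).
0–6 s: ½(7 + 1)(6) = 24 cm
6–8 s: 1 × 2 = 2 cm
8–10 s: ½(1 + -12)(2) = -11 cm
10–13 s: ½(-12 + 11)(3) = -1.5 cm
13–16 s: ½(11 + -2)(3) = 13.5 cm
Net displacement = 27 cm

27 cm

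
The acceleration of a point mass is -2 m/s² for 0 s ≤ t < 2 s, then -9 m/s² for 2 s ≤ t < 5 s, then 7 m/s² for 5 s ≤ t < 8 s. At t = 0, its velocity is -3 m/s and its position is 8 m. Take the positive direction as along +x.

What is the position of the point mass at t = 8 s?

On each constant-a segment, Δv = aΔt and Δx = v₀Δt + ½aΔt²; chain segment to segment.
0–2 s: v starts -3 m/s; Δx = -3·2 + ½·-2·2² = -10 m; v ends -7 m/s.
2–5 s: v starts -7 m/s; Δx = -7·3 + ½·-9·3² = -61.5 m; v ends -34 m/s.
5–8 s: v starts -34 m/s; Δx = -34·3 + ½·7·3² = -70.5 m; v ends -13 m/s.
x(8) = 8 + Σ Δx = -134 m.

-134 m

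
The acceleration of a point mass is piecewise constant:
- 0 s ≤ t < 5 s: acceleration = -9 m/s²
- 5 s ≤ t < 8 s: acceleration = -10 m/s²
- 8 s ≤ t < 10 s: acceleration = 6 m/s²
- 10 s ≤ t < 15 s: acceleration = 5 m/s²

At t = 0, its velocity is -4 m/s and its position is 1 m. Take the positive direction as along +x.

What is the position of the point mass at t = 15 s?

On each constant-a segment, Δv = aΔt and Δx = v₀Δt + ½aΔt²; chain segment to segment.
0–5 s: v starts -4 m/s; Δx = -4·5 + ½·-9·5² = -132.5 m; v ends -49 m/s.
5–8 s: v starts -49 m/s; Δx = -49·3 + ½·-10·3² = -192 m; v ends -79 m/s.
8–10 s: v starts -79 m/s; Δx = -79·2 + ½·6·2² = -146 m; v ends -67 m/s.
10–15 s: v starts -67 m/s; Δx = -67·5 + ½·5·5² = -272.5 m; v ends -42 m/s.
x(15) = 1 + Σ Δx = -742 m.

-742 m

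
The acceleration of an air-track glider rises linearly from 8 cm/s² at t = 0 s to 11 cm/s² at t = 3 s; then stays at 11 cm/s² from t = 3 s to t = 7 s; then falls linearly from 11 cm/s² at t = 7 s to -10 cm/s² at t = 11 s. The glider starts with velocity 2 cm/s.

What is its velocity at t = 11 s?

Δv equals the area under the a-t graph; then v = v₀ + Δv.
0–3 s: ½(8 + 11)(3) = 28.5 cm/s
3–7 s: 11 × 4 = 44 cm/s
7–11 s: ½(11 + -10)(4) = 2 cm/s
Δv = 74.5 cm/s, so v(11) = 2 + (74.5) = 76.5 cm/s.

76.5 cm/s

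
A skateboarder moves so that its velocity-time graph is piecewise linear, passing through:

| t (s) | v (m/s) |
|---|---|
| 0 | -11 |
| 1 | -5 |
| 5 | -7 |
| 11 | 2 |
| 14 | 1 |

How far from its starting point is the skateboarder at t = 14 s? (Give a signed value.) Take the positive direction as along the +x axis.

-42.5 m

Displacement is the signed area under the v-t curve.
0–1 s: ½(-11 + -5)(1) = -8 m
1–5 s: ½(-5 + -7)(4) = -24 m
5–11 s: ½(-7 + 2)(6) = -15 m
11–14 s: ½(2 + 1)(3) = 4.5 m
Net displacement = -42.5 m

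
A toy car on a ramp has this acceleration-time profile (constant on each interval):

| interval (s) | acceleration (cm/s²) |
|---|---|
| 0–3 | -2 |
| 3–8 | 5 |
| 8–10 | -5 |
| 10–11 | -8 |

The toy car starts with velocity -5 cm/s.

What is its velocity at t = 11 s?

-4 cm/s

Δv equals the area under the a-t graph; then v = v₀ + Δv.
0–3 s: -2 × 3 = -6 cm/s
3–8 s: 5 × 5 = 25 cm/s
8–10 s: -5 × 2 = -10 cm/s
10–11 s: -8 × 1 = -8 cm/s
Δv = 1 cm/s, so v(11) = -5 + (1) = -4 cm/s.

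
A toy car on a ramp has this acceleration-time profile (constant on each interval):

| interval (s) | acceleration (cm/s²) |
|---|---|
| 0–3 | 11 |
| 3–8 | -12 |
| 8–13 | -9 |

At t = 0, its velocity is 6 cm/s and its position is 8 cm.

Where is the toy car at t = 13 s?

On each constant-a segment, Δv = aΔt and Δx = v₀Δt + ½aΔt²; chain segment to segment.
0–3 s: v starts 6 cm/s; Δx = 6·3 + ½·11·3² = 67.5 cm; v ends 39 cm/s.
3–8 s: v starts 39 cm/s; Δx = 39·5 + ½·-12·5² = 45 cm; v ends -21 cm/s.
8–13 s: v starts -21 cm/s; Δx = -21·5 + ½·-9·5² = -217.5 cm; v ends -66 cm/s.
x(13) = 8 + Σ Δx = -97 cm.

-97 cm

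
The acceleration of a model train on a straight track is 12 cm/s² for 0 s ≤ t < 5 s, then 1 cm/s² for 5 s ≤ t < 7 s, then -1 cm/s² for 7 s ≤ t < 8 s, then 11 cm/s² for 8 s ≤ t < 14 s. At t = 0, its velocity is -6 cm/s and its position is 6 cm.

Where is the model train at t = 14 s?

On each constant-a segment, Δv = aΔt and Δx = v₀Δt + ½aΔt²; chain segment to segment.
0–5 s: v starts -6 cm/s; Δx = -6·5 + ½·12·5² = 120 cm; v ends 54 cm/s.
5–7 s: v starts 54 cm/s; Δx = 54·2 + ½·1·2² = 110 cm; v ends 56 cm/s.
7–8 s: v starts 56 cm/s; Δx = 56·1 + ½·-1·1² = 55.5 cm; v ends 55 cm/s.
8–14 s: v starts 55 cm/s; Δx = 55·6 + ½·11·6² = 528 cm; v ends 121 cm/s.
x(14) = 6 + Σ Δx = 819.5 cm.

819.5 cm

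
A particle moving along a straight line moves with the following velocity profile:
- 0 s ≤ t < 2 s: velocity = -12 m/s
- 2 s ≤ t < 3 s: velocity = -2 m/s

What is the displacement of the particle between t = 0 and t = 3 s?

-26 m

Displacement is the signed area under the v-t curve.
0–2 s: -12 × 2 = -24 m
2–3 s: -2 × 1 = -2 m
Net displacement = -26 m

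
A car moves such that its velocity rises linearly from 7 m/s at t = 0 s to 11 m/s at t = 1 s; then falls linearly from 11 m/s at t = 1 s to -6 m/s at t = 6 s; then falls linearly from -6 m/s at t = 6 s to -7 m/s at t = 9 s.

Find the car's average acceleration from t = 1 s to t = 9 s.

-2.25 m/s²

Average acceleration = Δv/Δt = (-7 − 11)/(9 − 1) = -2.25 m/s².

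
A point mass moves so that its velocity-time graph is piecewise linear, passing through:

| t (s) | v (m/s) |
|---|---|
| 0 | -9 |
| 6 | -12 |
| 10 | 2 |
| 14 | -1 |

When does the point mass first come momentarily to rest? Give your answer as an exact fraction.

v changes sign on 6–10 s (from -12 to 2); the graph is linear there, so v = 0 at t = 6 + (12)·(10 − 6)/(2 − -12) = 66/7 s.

t = 66/7 s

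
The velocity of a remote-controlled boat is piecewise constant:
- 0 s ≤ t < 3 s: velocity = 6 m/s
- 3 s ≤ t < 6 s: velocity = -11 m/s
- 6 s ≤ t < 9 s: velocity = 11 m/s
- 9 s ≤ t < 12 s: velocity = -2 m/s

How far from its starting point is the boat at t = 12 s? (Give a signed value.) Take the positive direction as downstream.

12 m

Displacement is the signed area under the v-t curve.
0–3 s: 6 × 3 = 18 m
3–6 s: -11 × 3 = -33 m
6–9 s: 11 × 3 = 33 m
9–12 s: -2 × 3 = -6 m
Net displacement = 12 m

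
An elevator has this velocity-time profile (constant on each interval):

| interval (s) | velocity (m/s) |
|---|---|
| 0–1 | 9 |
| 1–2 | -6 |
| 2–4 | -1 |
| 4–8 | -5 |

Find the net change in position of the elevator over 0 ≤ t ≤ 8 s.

-19 m

Displacement is the signed area under the v-t curve.
0–1 s: 9 × 1 = 9 m
1–2 s: -6 × 1 = -6 m
2–4 s: -1 × 2 = -2 m
4–8 s: -5 × 4 = -20 m
Net displacement = -19 m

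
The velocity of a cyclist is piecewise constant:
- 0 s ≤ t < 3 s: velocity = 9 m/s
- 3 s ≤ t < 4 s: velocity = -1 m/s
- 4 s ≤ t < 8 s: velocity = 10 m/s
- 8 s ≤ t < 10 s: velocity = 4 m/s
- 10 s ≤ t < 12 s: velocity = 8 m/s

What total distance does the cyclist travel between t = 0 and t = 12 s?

Distance (not displacement) is the total path length: add the absolute areas under v-t.
0–3 s: |9| × 3 = 27 m
3–4 s: |-1| × 1 = 1 m
4–8 s: |10| × 4 = 40 m
8–10 s: |4| × 2 = 8 m
10–12 s: |8| × 2 = 16 m
Total distance = 92 m

92 m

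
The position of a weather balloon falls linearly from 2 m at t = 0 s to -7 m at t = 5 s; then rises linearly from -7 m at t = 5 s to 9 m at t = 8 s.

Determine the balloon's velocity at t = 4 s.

Velocity is the slope of the x-t graph on 0–5 s: (-7 − 2)/(5 − 0) = -1.8 m/s.

-1.8 m/s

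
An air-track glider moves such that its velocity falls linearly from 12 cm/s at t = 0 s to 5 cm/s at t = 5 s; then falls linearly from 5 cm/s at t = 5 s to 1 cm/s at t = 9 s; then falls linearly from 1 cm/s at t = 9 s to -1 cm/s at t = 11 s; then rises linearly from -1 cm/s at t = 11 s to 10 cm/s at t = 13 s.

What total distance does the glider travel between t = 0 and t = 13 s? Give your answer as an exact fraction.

1423/22 cm

Distance (not displacement) is the total path length: add the absolute areas under v-t.
0–5 s: |½(12 + 5)(5)| = 42.5 cm
5–9 s: |½(5 + 1)(4)| = 12 cm
9–11 s: v = 0 at t = 10 s; triangle areas 0.5 + 0.5 = 1 cm
11–13 s: v = 0 at t = 123/11 s; triangle areas 1/11 + 100/11 = 101/11 cm
Total distance = 1423/22 cm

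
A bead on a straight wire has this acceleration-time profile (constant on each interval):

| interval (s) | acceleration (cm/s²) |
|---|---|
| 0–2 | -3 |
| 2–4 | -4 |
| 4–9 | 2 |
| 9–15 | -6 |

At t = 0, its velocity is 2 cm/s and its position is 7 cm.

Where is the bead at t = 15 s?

On each constant-a segment, Δv = aΔt and Δx = v₀Δt + ½aΔt²; chain segment to segment.
0–2 s: v starts 2 cm/s; Δx = 2·2 + ½·-3·2² = -2 cm; v ends -4 cm/s.
2–4 s: v starts -4 cm/s; Δx = -4·2 + ½·-4·2² = -16 cm; v ends -12 cm/s.
4–9 s: v starts -12 cm/s; Δx = -12·5 + ½·2·5² = -35 cm; v ends -2 cm/s.
9–15 s: v starts -2 cm/s; Δx = -2·6 + ½·-6·6² = -120 cm; v ends -38 cm/s.
x(15) = 7 + Σ Δx = -166 cm.

-166 cm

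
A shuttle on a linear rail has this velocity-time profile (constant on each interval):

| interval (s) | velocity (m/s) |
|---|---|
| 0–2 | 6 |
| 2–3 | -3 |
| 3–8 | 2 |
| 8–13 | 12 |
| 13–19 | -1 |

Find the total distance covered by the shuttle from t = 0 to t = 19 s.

91 m

Distance (not displacement) is the total path length: add the absolute areas under v-t.
0–2 s: |6| × 2 = 12 m
2–3 s: |-3| × 1 = 3 m
3–8 s: |2| × 5 = 10 m
8–13 s: |12| × 5 = 60 m
13–19 s: |-1| × 6 = 6 m
Total distance = 91 m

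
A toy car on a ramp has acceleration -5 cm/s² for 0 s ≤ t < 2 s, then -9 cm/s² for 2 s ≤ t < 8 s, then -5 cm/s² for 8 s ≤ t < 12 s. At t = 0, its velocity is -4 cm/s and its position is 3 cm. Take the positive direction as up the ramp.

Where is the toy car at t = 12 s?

-573 cm

On each constant-a segment, Δv = aΔt and Δx = v₀Δt + ½aΔt²; chain segment to segment.
0–2 s: v starts -4 cm/s; Δx = -4·2 + ½·-5·2² = -18 cm; v ends -14 cm/s.
2–8 s: v starts -14 cm/s; Δx = -14·6 + ½·-9·6² = -246 cm; v ends -68 cm/s.
8–12 s: v starts -68 cm/s; Δx = -68·4 + ½·-5·4² = -312 cm; v ends -88 cm/s.
x(12) = 3 + Σ Δx = -573 cm.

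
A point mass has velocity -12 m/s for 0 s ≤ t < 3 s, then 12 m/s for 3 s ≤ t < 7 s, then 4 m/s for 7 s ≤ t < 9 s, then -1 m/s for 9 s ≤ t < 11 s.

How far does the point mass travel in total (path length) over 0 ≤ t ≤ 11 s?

94 m

Distance (not displacement) is the total path length: add the absolute areas under v-t.
0–3 s: |-12| × 3 = 36 m
3–7 s: |12| × 4 = 48 m
7–9 s: |4| × 2 = 8 m
9–11 s: |-1| × 2 = 2 m
Total distance = 94 m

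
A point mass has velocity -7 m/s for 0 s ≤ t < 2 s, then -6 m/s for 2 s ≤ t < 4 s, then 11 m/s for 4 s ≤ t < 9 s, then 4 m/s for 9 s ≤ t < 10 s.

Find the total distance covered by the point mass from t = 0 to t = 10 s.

85 m

Distance (not displacement) is the total path length: add the absolute areas under v-t.
0–2 s: |-7| × 2 = 14 m
2–4 s: |-6| × 2 = 12 m
4–9 s: |11| × 5 = 55 m
9–10 s: |4| × 1 = 4 m
Total distance = 85 m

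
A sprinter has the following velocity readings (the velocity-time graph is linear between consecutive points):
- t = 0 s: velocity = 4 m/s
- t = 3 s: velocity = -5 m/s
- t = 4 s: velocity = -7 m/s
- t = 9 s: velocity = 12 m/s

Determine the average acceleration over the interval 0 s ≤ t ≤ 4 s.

-2.75 m/s²

Average acceleration = Δv/Δt = (-7 − 4)/(4 − 0) = -2.75 m/s².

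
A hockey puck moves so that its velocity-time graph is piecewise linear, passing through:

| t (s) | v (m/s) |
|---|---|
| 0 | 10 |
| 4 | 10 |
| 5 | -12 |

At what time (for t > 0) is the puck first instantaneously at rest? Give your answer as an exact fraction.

t = 49/11 s

v changes sign on 4–5 s (from 10 to -12); the graph is linear there, so v = 0 at t = 4 + (-10)·(5 − 4)/(-12 − 10) = 49/11 s.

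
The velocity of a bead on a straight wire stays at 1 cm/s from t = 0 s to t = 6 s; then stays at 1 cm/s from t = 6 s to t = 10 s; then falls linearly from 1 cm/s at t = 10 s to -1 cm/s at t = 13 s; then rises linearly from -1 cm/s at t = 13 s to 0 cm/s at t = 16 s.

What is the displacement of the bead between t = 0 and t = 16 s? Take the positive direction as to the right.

Displacement is the signed area under the v-t curve.
0–6 s: 1 × 6 = 6 cm
6–10 s: 1 × 4 = 4 cm
10–13 s: ½(1 + -1)(3) = 0 cm
13–16 s: ½(-1 + 0)(3) = -1.5 cm
Net displacement = 8.5 cm

8.5 cm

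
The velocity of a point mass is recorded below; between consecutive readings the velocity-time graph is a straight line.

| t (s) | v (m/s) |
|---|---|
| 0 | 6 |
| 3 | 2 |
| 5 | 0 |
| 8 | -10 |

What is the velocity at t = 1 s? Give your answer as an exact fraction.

On 0–3 s the graph is linear from 6 to 2 m/s: v(1) = 6 + (2 − 6)·(1 − 0)/(3 − 0) = 14/3 m/s.

14/3 m/s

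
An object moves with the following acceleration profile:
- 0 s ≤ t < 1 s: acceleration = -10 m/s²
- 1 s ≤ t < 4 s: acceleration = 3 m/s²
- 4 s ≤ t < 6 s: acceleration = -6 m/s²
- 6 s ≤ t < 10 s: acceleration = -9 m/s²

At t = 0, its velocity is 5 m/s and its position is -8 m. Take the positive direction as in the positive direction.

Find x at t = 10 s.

On each constant-a segment, Δv = aΔt and Δx = v₀Δt + ½aΔt²; chain segment to segment.
0–1 s: v starts 5 m/s; Δx = 5·1 + ½·-10·1² = 0 m; v ends -5 m/s.
1–4 s: v starts -5 m/s; Δx = -5·3 + ½·3·3² = -1.5 m; v ends 4 m/s.
4–6 s: v starts 4 m/s; Δx = 4·2 + ½·-6·2² = -4 m; v ends -8 m/s.
6–10 s: v starts -8 m/s; Δx = -8·4 + ½·-9·4² = -104 m; v ends -44 m/s.
x(10) = -8 + Σ Δx = -117.5 m.

-117.5 m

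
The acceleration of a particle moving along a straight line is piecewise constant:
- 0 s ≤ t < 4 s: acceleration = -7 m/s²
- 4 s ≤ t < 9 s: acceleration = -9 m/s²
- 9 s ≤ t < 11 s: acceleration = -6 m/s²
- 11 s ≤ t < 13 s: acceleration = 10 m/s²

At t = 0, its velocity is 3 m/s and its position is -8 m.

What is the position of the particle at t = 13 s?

On each constant-a segment, Δv = aΔt and Δx = v₀Δt + ½aΔt²; chain segment to segment.
0–4 s: v starts 3 m/s; Δx = 3·4 + ½·-7·4² = -44 m; v ends -25 m/s.
4–9 s: v starts -25 m/s; Δx = -25·5 + ½·-9·5² = -237.5 m; v ends -70 m/s.
9–11 s: v starts -70 m/s; Δx = -70·2 + ½·-6·2² = -152 m; v ends -82 m/s.
11–13 s: v starts -82 m/s; Δx = -82·2 + ½·10·2² = -144 m; v ends -62 m/s.
x(13) = -8 + Σ Δx = -585.5 m.

-585.5 m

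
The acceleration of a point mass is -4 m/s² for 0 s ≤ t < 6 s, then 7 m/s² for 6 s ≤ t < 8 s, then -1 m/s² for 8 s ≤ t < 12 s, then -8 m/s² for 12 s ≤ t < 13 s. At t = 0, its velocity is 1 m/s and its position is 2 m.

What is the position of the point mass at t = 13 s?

-157 m

On each constant-a segment, Δv = aΔt and Δx = v₀Δt + ½aΔt²; chain segment to segment.
0–6 s: v starts 1 m/s; Δx = 1·6 + ½·-4·6² = -66 m; v ends -23 m/s.
6–8 s: v starts -23 m/s; Δx = -23·2 + ½·7·2² = -32 m; v ends -9 m/s.
8–12 s: v starts -9 m/s; Δx = -9·4 + ½·-1·4² = -44 m; v ends -13 m/s.
12–13 s: v starts -13 m/s; Δx = -13·1 + ½·-8·1² = -17 m; v ends -21 m/s.
x(13) = 2 + Σ Δx = -157 m.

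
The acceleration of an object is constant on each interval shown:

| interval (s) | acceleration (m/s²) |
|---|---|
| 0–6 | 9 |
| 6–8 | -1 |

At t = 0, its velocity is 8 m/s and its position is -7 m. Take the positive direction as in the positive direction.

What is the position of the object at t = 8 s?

325 m

On each constant-a segment, Δv = aΔt and Δx = v₀Δt + ½aΔt²; chain segment to segment.
0–6 s: v starts 8 m/s; Δx = 8·6 + ½·9·6² = 210 m; v ends 62 m/s.
6–8 s: v starts 62 m/s; Δx = 62·2 + ½·-1·2² = 122 m; v ends 60 m/s.
x(8) = -7 + Σ Δx = 325 m.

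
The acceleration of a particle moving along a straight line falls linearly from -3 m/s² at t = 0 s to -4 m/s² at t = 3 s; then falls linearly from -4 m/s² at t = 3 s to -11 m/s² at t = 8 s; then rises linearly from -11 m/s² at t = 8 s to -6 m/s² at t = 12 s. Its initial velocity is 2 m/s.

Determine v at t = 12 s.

-80 m/s

Δv equals the area under the a-t graph; then v = v₀ + Δv.
0–3 s: ½(-3 + -4)(3) = -10.5 m/s
3–8 s: ½(-4 + -11)(5) = -37.5 m/s
8–12 s: ½(-11 + -6)(4) = -34 m/s
Δv = -82 m/s, so v(12) = 2 + (-82) = -80 m/s.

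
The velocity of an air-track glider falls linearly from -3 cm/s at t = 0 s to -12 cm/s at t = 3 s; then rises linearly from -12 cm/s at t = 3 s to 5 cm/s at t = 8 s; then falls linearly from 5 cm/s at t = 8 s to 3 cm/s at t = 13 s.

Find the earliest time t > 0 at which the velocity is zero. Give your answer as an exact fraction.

t = 111/17 s

v changes sign on 3–8 s (from -12 to 5); the graph is linear there, so v = 0 at t = 3 + (12)·(8 − 3)/(5 − -12) = 111/17 s.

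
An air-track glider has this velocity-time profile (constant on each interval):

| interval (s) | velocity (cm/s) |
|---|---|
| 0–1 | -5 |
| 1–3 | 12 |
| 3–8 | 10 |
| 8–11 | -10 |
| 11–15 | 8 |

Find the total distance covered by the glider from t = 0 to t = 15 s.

Total distance travelled is ∫|v| dt — sum the magnitudes of each area piece.
0–1 s: |-5| × 1 = 5 cm
1–3 s: |12| × 2 = 24 cm
3–8 s: |10| × 5 = 50 cm
8–11 s: |-10| × 3 = 30 cm
11–15 s: |8| × 4 = 32 cm
Total distance = 141 cm

141 cm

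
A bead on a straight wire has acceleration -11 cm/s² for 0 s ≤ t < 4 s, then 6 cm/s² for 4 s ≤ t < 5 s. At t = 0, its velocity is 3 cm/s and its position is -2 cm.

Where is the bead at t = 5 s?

On each constant-a segment, Δv = aΔt and Δx = v₀Δt + ½aΔt²; chain segment to segment.
0–4 s: v starts 3 cm/s; Δx = 3·4 + ½·-11·4² = -76 cm; v ends -41 cm/s.
4–5 s: v starts -41 cm/s; Δx = -41·1 + ½·6·1² = -38 cm; v ends -35 cm/s.
x(5) = -2 + Σ Δx = -116 cm.

-116 cm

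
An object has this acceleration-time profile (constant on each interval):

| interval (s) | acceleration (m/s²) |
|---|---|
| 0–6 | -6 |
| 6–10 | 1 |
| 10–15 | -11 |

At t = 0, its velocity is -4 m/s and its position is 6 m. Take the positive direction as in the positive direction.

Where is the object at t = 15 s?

-595.5 m

On each constant-a segment, Δv = aΔt and Δx = v₀Δt + ½aΔt²; chain segment to segment.
0–6 s: v starts -4 m/s; Δx = -4·6 + ½·-6·6² = -132 m; v ends -40 m/s.
6–10 s: v starts -40 m/s; Δx = -40·4 + ½·1·4² = -152 m; v ends -36 m/s.
10–15 s: v starts -36 m/s; Δx = -36·5 + ½·-11·5² = -317.5 m; v ends -91 m/s.
x(15) = 6 + Σ Δx = -595.5 m.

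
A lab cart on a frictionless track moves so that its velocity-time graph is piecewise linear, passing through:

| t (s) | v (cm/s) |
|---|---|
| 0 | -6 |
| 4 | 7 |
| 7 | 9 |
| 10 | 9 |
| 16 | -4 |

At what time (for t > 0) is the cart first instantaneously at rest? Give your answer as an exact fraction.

v changes sign on 0–4 s (from -6 to 7); the graph is linear there, so v = 0 at t = 0 + (6)·(4 − 0)/(7 − -6) = 24/13 s.

t = 24/13 s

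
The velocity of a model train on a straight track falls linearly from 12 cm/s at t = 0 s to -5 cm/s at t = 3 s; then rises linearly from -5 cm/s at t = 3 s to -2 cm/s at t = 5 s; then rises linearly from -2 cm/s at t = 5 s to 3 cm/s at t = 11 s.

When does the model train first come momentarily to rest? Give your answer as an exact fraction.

t = 36/17 s

v changes sign on 0–3 s (from 12 to -5); the graph is linear there, so v = 0 at t = 0 + (-12)·(3 − 0)/(-5 − 12) = 36/17 s.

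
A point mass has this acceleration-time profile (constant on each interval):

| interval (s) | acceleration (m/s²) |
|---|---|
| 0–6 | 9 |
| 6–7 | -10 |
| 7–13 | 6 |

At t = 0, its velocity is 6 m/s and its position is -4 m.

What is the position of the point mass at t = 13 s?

On each constant-a segment, Δv = aΔt and Δx = v₀Δt + ½aΔt²; chain segment to segment.
0–6 s: v starts 6 m/s; Δx = 6·6 + ½·9·6² = 198 m; v ends 60 m/s.
6–7 s: v starts 60 m/s; Δx = 60·1 + ½·-10·1² = 55 m; v ends 50 m/s.
7–13 s: v starts 50 m/s; Δx = 50·6 + ½·6·6² = 408 m; v ends 86 m/s.
x(13) = -4 + Σ Δx = 657 m.

657 m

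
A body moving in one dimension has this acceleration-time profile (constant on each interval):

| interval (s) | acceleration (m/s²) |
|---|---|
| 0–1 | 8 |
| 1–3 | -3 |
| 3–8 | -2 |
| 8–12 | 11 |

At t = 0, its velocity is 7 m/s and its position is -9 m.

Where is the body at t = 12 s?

130 m

On each constant-a segment, Δv = aΔt and Δx = v₀Δt + ½aΔt²; chain segment to segment.
0–1 s: v starts 7 m/s; Δx = 7·1 + ½·8·1² = 11 m; v ends 15 m/s.
1–3 s: v starts 15 m/s; Δx = 15·2 + ½·-3·2² = 24 m; v ends 9 m/s.
3–8 s: v starts 9 m/s; Δx = 9·5 + ½·-2·5² = 20 m; v ends -1 m/s.
8–12 s: v starts -1 m/s; Δx = -1·4 + ½·11·4² = 84 m; v ends 43 m/s.
x(12) = -9 + Σ Δx = 130 m.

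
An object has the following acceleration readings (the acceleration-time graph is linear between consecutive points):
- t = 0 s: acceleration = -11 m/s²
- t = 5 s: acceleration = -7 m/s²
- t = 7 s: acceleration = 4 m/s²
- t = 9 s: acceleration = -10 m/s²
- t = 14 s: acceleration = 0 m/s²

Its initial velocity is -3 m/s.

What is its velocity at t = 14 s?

Δv equals the area under the a-t graph; then v = v₀ + Δv.
0–5 s: ½(-11 + -7)(5) = -45 m/s
5–7 s: ½(-7 + 4)(2) = -3 m/s
7–9 s: ½(4 + -10)(2) = -6 m/s
9–14 s: ½(-10 + 0)(5) = -25 m/s
Δv = -79 m/s, so v(14) = -3 + (-79) = -82 m/s.

-82 m/s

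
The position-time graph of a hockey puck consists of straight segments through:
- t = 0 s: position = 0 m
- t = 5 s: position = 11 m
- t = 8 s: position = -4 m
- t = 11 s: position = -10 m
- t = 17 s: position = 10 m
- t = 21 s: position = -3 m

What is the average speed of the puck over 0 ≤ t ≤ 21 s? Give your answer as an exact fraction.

65/21 m/s

Average speed = (total path length)/(elapsed time); on a piecewise-linear x-t graph the path length is Σ|Δx|.
0–5 s: |Δx| = |11 − 0| = 11 m
5–8 s: |Δx| = |-4 − 11| = 15 m
8–11 s: |Δx| = |-10 − -4| = 6 m
11–17 s: |Δx| = |10 − -10| = 20 m
17–21 s: |Δx| = |-3 − 10| = 13 m
Total path = 65 m; average speed = 65/21 = 65/21 m/s.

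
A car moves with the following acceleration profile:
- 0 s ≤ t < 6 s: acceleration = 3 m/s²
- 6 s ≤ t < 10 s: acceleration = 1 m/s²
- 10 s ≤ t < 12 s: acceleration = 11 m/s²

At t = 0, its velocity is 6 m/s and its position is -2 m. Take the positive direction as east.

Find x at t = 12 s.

270 m

On each constant-a segment, Δv = aΔt and Δx = v₀Δt + ½aΔt²; chain segment to segment.
0–6 s: v starts 6 m/s; Δx = 6·6 + ½·3·6² = 90 m; v ends 24 m/s.
6–10 s: v starts 24 m/s; Δx = 24·4 + ½·1·4² = 104 m; v ends 28 m/s.
10–12 s: v starts 28 m/s; Δx = 28·2 + ½·11·2² = 78 m; v ends 50 m/s.
x(12) = -2 + Σ Δx = 270 m.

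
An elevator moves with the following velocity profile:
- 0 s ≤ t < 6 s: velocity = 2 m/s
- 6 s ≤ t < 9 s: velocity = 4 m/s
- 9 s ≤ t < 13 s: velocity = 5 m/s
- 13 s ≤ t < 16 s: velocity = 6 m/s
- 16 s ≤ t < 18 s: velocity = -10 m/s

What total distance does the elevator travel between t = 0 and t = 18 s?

82 m

Total distance travelled is ∫|v| dt — sum the magnitudes of each area piece.
0–6 s: |2| × 6 = 12 m
6–9 s: |4| × 3 = 12 m
9–13 s: |5| × 4 = 20 m
13–16 s: |6| × 3 = 18 m
16–18 s: |-10| × 2 = 20 m
Total distance = 82 m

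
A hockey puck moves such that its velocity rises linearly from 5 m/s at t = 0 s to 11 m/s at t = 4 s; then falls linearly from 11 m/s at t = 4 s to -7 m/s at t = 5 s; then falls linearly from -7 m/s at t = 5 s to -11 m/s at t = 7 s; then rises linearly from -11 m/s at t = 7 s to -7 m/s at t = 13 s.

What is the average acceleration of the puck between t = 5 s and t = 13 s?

Average acceleration = Δv/Δt = (-7 − -7)/(13 − 5) = 0 m/s².

0 m/s²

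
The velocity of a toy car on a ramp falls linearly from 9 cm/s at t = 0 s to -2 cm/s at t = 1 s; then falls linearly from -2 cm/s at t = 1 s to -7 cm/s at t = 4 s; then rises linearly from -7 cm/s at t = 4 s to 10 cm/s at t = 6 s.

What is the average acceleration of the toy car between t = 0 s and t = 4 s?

-4 cm/s²

Average acceleration = Δv/Δt = (-7 − 9)/(4 − 0) = -4 cm/s².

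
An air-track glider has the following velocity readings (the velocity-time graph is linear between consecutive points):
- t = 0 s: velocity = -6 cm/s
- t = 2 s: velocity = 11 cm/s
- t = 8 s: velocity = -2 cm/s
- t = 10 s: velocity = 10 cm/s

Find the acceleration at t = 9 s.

6 cm/s²

Acceleration is the slope of the v-t graph on 8–10 s: (10 − -2)/(10 − 8) = 6 cm/s².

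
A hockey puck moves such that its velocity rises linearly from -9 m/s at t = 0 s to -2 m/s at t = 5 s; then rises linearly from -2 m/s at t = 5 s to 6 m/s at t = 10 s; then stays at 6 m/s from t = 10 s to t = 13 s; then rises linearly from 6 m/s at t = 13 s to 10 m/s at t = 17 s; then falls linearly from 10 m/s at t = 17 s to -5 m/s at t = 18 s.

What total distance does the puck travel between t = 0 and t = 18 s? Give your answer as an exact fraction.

565/6 m

Total distance travelled is ∫|v| dt — sum the magnitudes of each area piece.
0–5 s: |½(-9 + -2)(5)| = 27.5 m
5–10 s: v = 0 at t = 6.25 s; triangle areas 1.25 + 11.25 = 12.5 m
10–13 s: |6| × 3 = 18 m
13–17 s: |½(6 + 10)(4)| = 32 m
17–18 s: v = 0 at t = 53/3 s; triangle areas 10/3 + 5/6 = 25/6 m
Total distance = 565/6 m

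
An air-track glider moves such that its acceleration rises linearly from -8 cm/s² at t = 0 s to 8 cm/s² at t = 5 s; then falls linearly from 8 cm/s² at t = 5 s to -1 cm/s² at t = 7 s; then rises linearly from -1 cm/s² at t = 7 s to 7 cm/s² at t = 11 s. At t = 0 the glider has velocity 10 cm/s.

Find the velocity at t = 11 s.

29 cm/s

Δv equals the area under the a-t graph; then v = v₀ + Δv.
0–5 s: ½(-8 + 8)(5) = 0 cm/s
5–7 s: ½(8 + -1)(2) = 7 cm/s
7–11 s: ½(-1 + 7)(4) = 12 cm/s
Δv = 19 cm/s, so v(11) = 10 + (19) = 29 cm/s.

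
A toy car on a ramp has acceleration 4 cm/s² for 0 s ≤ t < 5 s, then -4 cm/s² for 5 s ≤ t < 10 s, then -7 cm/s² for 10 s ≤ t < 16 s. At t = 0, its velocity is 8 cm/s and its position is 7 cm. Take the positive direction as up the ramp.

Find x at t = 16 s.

109 cm

On each constant-a segment, Δv = aΔt and Δx = v₀Δt + ½aΔt²; chain segment to segment.
0–5 s: v starts 8 cm/s; Δx = 8·5 + ½·4·5² = 90 cm; v ends 28 cm/s.
5–10 s: v starts 28 cm/s; Δx = 28·5 + ½·-4·5² = 90 cm; v ends 8 cm/s.
10–16 s: v starts 8 cm/s; Δx = 8·6 + ½·-7·6² = -78 cm; v ends -34 cm/s.
x(16) = 7 + Σ Δx = 109 cm.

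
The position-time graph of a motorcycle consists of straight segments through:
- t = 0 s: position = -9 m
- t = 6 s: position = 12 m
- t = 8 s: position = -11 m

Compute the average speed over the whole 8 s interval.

5.5 m/s

Average speed = (total path length)/(elapsed time); on a piecewise-linear x-t graph the path length is Σ|Δx|.
0–6 s: |Δx| = |12 − -9| = 21 m
6–8 s: |Δx| = |-11 − 12| = 23 m
Total path = 44 m; average speed = 44/8 = 5.5 m/s.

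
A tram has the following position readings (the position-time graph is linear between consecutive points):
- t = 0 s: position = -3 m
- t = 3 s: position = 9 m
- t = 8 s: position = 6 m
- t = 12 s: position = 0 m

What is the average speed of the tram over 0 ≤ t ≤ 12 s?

1.75 m/s

Average speed = (total path length)/(elapsed time); on a piecewise-linear x-t graph the path length is Σ|Δx|.
0–3 s: |Δx| = |9 − -3| = 12 m
3–8 s: |Δx| = |6 − 9| = 3 m
8–12 s: |Δx| = |0 − 6| = 6 m
Total path = 21 m; average speed = 21/12 = 1.75 m/s.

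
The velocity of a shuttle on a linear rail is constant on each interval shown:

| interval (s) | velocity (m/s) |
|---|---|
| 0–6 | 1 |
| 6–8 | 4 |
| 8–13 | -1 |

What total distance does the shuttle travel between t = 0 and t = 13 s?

Total distance travelled is ∫|v| dt — sum the magnitudes of each area piece.
0–6 s: |1| × 6 = 6 m
6–8 s: |4| × 2 = 8 m
8–13 s: |-1| × 5 = 5 m
Total distance = 19 m

19 m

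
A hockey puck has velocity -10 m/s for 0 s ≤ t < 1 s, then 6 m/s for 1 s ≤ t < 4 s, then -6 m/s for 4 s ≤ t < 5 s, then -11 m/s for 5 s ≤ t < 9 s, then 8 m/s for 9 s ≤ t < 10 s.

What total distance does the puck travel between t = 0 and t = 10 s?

Total distance travelled is ∫|v| dt — sum the magnitudes of each area piece.
0–1 s: |-10| × 1 = 10 m
1–4 s: |6| × 3 = 18 m
4–5 s: |-6| × 1 = 6 m
5–9 s: |-11| × 4 = 44 m
9–10 s: |8| × 1 = 8 m
Total distance = 86 m

86 m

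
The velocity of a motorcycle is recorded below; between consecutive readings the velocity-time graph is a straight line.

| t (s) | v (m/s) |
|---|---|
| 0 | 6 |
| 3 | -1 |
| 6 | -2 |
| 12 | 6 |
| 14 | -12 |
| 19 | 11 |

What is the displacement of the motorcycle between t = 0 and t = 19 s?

6.5 m

Net displacement equals the area under the velocity-time graph (areas below the axis count negative).
0–3 s: ½(6 + -1)(3) = 7.5 m
3–6 s: ½(-1 + -2)(3) = -4.5 m
6–12 s: ½(-2 + 6)(6) = 12 m
12–14 s: ½(6 + -12)(2) = -6 m
14–19 s: ½(-12 + 11)(5) = -2.5 m
Net displacement = 6.5 m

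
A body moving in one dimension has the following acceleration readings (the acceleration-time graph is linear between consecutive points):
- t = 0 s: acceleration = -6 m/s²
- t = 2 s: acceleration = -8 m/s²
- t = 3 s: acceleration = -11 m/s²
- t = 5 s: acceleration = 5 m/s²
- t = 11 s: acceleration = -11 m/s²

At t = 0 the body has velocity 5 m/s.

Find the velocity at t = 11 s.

-42.5 m/s

Δv equals the area under the a-t graph; then v = v₀ + Δv.
0–2 s: ½(-6 + -8)(2) = -14 m/s
2–3 s: ½(-8 + -11)(1) = -9.5 m/s
3–5 s: ½(-11 + 5)(2) = -6 m/s
5–11 s: ½(5 + -11)(6) = -18 m/s
Δv = -47.5 m/s, so v(11) = 5 + (-47.5) = -42.5 m/s.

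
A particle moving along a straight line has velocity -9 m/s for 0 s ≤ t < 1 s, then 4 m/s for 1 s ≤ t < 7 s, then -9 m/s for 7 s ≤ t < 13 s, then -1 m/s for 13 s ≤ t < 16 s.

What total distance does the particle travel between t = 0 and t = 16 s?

90 m

Total distance travelled is ∫|v| dt — sum the magnitudes of each area piece.
0–1 s: |-9| × 1 = 9 m
1–7 s: |4| × 6 = 24 m
7–13 s: |-9| × 6 = 54 m
13–16 s: |-1| × 3 = 3 m
Total distance = 90 m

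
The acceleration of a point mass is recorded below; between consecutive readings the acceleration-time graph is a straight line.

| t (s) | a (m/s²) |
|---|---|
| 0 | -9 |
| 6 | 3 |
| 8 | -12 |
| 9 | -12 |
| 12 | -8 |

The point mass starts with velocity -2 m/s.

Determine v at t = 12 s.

-71 m/s

Δv equals the area under the a-t graph; then v = v₀ + Δv.
0–6 s: ½(-9 + 3)(6) = -18 m/s
6–8 s: ½(3 + -12)(2) = -9 m/s
8–9 s: -12 × 1 = -12 m/s
9–12 s: ½(-12 + -8)(3) = -30 m/s
Δv = -69 m/s, so v(12) = -2 + (-69) = -71 m/s.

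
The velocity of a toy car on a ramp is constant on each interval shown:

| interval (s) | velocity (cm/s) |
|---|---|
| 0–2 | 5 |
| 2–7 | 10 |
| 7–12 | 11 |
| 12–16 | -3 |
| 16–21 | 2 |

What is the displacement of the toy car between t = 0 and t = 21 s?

113 cm

Net displacement equals the area under the velocity-time graph (areas below the axis count negative).
0–2 s: 5 × 2 = 10 cm
2–7 s: 10 × 5 = 50 cm
7–12 s: 11 × 5 = 55 cm
12–16 s: -3 × 4 = -12 cm
16–21 s: 2 × 5 = 10 cm
Net displacement = 113 cm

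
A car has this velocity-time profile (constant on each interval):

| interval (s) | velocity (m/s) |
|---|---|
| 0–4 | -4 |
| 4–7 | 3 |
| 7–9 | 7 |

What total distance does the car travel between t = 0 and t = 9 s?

39 m

Total distance travelled is ∫|v| dt — sum the magnitudes of each area piece.
0–4 s: |-4| × 4 = 16 m
4–7 s: |3| × 3 = 9 m
7–9 s: |7| × 2 = 14 m
Total distance = 39 m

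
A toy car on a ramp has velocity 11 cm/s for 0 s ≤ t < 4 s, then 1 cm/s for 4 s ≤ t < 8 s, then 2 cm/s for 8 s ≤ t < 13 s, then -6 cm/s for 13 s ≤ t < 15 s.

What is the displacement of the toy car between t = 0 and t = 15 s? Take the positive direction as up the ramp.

Displacement is the signed area under the v-t curve.
0–4 s: 11 × 4 = 44 cm
4–8 s: 1 × 4 = 4 cm
8–13 s: 2 × 5 = 10 cm
13–15 s: -6 × 2 = -12 cm
Net displacement = 46 cm

46 cm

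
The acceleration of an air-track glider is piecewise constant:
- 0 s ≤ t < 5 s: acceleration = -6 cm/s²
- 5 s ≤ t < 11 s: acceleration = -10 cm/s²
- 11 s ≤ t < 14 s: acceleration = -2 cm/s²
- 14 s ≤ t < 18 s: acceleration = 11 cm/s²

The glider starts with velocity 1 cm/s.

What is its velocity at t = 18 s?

-51 cm/s

Δv equals the area under the a-t graph; then v = v₀ + Δv.
0–5 s: -6 × 5 = -30 cm/s
5–11 s: -10 × 6 = -60 cm/s
11–14 s: -2 × 3 = -6 cm/s
14–18 s: 11 × 4 = 44 cm/s
Δv = -52 cm/s, so v(18) = 1 + (-52) = -51 cm/s.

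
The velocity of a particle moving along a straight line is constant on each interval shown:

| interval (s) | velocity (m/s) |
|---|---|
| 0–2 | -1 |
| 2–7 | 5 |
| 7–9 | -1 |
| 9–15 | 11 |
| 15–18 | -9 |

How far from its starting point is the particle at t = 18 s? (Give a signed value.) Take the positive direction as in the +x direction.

60 m

Displacement is the signed area under the v-t curve.
0–2 s: -1 × 2 = -2 m
2–7 s: 5 × 5 = 25 m
7–9 s: -1 × 2 = -2 m
9–15 s: 11 × 6 = 66 m
15–18 s: -9 × 3 = -27 m
Net displacement = 60 m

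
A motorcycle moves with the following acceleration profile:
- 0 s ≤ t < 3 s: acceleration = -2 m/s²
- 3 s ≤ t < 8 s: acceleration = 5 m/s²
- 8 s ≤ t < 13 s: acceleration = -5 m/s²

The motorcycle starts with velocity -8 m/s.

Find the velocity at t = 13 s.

-14 m/s

Δv equals the area under the a-t graph; then v = v₀ + Δv.
0–3 s: -2 × 3 = -6 m/s
3–8 s: 5 × 5 = 25 m/s
8–13 s: -5 × 5 = -25 m/s
Δv = -6 m/s, so v(13) = -8 + (-6) = -14 m/s.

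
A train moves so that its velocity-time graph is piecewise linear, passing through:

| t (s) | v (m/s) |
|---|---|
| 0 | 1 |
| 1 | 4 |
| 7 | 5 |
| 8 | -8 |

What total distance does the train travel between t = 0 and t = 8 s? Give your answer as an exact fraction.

428/13 m

Distance (not displacement) is the total path length: add the absolute areas under v-t.
0–1 s: |½(1 + 4)(1)| = 2.5 m
1–7 s: |½(4 + 5)(6)| = 27 m
7–8 s: v = 0 at t = 96/13 s; triangle areas 25/26 + 32/13 = 89/26 m
Total distance = 428/13 m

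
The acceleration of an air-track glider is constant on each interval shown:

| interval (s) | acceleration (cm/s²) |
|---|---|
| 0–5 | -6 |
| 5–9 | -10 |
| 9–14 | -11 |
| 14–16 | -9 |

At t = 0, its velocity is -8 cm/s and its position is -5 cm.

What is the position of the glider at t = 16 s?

-1163.5 cm

On each constant-a segment, Δv = aΔt and Δx = v₀Δt + ½aΔt²; chain segment to segment.
0–5 s: v starts -8 cm/s; Δx = -8·5 + ½·-6·5² = -115 cm; v ends -38 cm/s.
5–9 s: v starts -38 cm/s; Δx = -38·4 + ½·-10·4² = -232 cm; v ends -78 cm/s.
9–14 s: v starts -78 cm/s; Δx = -78·5 + ½·-11·5² = -527.5 cm; v ends -133 cm/s.
14–16 s: v starts -133 cm/s; Δx = -133·2 + ½·-9·2² = -284 cm; v ends -151 cm/s.
x(16) = -5 + Σ Δx = -1163.5 cm.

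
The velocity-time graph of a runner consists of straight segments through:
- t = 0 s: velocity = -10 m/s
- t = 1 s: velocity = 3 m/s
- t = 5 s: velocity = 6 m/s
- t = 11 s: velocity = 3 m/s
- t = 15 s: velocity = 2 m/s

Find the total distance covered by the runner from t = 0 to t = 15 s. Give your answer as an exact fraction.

Total distance travelled is ∫|v| dt — sum the magnitudes of each area piece.
0–1 s: v = 0 at t = 10/13 s; triangle areas 50/13 + 9/26 = 109/26 m
1–5 s: |½(3 + 6)(4)| = 18 m
5–11 s: |½(6 + 3)(6)| = 27 m
11–15 s: |½(3 + 2)(4)| = 10 m
Total distance = 1539/26 m

1539/26 m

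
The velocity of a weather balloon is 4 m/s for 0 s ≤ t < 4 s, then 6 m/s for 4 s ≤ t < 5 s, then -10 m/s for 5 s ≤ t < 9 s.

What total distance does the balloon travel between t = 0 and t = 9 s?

Distance (not displacement) is the total path length: add the absolute areas under v-t.
0–4 s: |4| × 4 = 16 m
4–5 s: |6| × 1 = 6 m
5–9 s: |-10| × 4 = 40 m
Total distance = 62 m

62 m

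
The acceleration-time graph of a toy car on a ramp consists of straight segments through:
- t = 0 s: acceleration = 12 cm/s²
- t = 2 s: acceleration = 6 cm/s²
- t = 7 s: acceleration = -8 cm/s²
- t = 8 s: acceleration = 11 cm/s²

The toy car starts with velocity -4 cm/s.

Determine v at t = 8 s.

Δv equals the area under the a-t graph; then v = v₀ + Δv.
0–2 s: ½(12 + 6)(2) = 18 cm/s
2–7 s: ½(6 + -8)(5) = -5 cm/s
7–8 s: ½(-8 + 11)(1) = 1.5 cm/s
Δv = 14.5 cm/s, so v(8) = -4 + (14.5) = 10.5 cm/s.

10.5 cm/s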